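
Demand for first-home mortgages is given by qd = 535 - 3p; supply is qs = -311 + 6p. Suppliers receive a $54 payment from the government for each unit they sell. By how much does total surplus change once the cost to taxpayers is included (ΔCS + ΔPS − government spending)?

Net change in total surplus = -$2916

Pre-subsidy: 535 - 3p = -311 + 6p gives p* = 94, q* = 253.
With the subsidy, sellers receive ps = pb + 54 for each unit, where pb is the price buyers pay.
Supply in terms of pb becomes qs = -311 + 6(pb + 54) = 13 + 6pb. Setting this equal to demand: 535 - 3pb = 13 + 6pb, so pb = 58.
Sellers receive ps = 58 + 54 = 112; q' = 535 − 3·58 = 361.
ΔCS = ½(253 + 361)(94 − 58) = 11052; ΔPS = ½(253 + 361)(112 − 94) = 5526.
Government spending = 54 × 361 = 19494.
Net change = 11052 + 5526 − 19494 = -2916. The loss equals the DWL triangle ½·54·108.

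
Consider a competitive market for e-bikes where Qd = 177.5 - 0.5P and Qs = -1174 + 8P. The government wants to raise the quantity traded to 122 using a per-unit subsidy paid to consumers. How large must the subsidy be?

Required subsidy s = 51 per unit

At Q = 122, invert demand for the buyer price: Pb = (177.5 − 122)/0.5 = 111; invert supply for the seller price: Ps = (122 − (-1174))/8 = 162.
The subsidy must fill the gap: s = Ps − Pb = 162 − 111 = 51.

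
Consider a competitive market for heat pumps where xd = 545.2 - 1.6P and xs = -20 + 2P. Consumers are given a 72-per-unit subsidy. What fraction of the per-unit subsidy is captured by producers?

Producer share = 4/9

Pre-subsidy: 545.2 - 1.6P = -20 + 2P gives P* = 157, x* = 294.
With the rebate, buyers effectively pay Pb = Ps − 72, where Ps is the price sellers receive.
Demand in terms of Ps becomes xd = 545.2 − 1.6(Ps − 72) = 660.4 - 1.6Ps. Setting this equal to supply: 660.4 - 1.6Ps = -20 + 2Ps, so Ps = 189.
Buyers pay Pb = 189 − 72 = 117; x' = -20 + 2·189 = 358.
Buyers' price falls by P* − Pb = 157 − 117 = 40; sellers' price rises by Ps − P* = 189 − 157 = 32.
So producers capture 32/72 = 4/9 of each unit of subsidy.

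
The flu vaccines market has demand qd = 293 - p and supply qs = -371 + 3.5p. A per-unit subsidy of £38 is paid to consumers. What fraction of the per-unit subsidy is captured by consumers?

Consumer share = 7/9

Pre-subsidy: 293 - p = -371 + 3.5p gives p* = 1328/9, q* = 1309/9.
With the rebate, buyers effectively pay pb = ps − 38, where ps is the price sellers receive.
Demand in terms of ps becomes qd = 293 − 1(ps − 38) = 331 - ps. Setting this equal to supply: 331 - ps = -371 + 3.5ps, so ps = 156.
Buyers pay pb = 156 − 38 = 118; q' = -371 + 3.5·156 = 175.
Buyers' price falls by p* − pb = 1328/9 − 118 = 266/9; sellers' price rises by ps − p* = 156 − 1328/9 = 76/9.
So consumers capture (266/9)/38 = 7/9 of each unit of subsidy.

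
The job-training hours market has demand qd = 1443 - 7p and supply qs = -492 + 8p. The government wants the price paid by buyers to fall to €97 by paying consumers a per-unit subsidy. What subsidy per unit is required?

At a buyer price of 97, quantity demanded is 1443 − 7·97 = 764.
Sellers supply 764 only when they receive ps with -492 + 8·ps = 764, i.e. ps = 157.
s = ps − pb = 157 − 97 = 60.

Required subsidy s = €60 per unit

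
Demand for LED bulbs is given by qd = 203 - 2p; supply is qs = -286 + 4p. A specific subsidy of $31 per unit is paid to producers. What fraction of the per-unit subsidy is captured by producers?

Producer share = 1/3

Pre-subsidy: 203 - 2p = -286 + 4p gives p* = 81.5, q* = 40.
With the subsidy, sellers receive ps = pb + 31 for each unit, where pb is the price buyers pay.
Supply in terms of pb becomes qs = -286 + 4(pb + 31) = -162 + 4pb. Setting this equal to demand: 203 - 2pb = -162 + 4pb, so pb = 365/6.
Sellers receive ps = 365/6 + 31 = 551/6; q' = 203 − 2·(365/6) = 244/3.
Buyers' price falls by p* − pb = 81.5 − 365/6 = 62/3; sellers' price rises by ps − p* = 551/6 − 81.5 = 31/3.
So producers capture (31/3)/31 = 1/3 of each unit of subsidy.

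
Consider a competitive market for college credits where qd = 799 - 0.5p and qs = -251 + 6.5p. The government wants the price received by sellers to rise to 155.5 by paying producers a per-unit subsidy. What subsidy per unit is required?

At a seller price of 155.5, quantity supplied is -251 + 6.5·155.5 = 759.75.
Buyers absorb 759.75 only when they pay pb with 799 − 0.5·pb = 759.75, i.e. pb = 78.5.
s = ps − pb = 155.5 − 78.5 = 77.

Required subsidy s = 77 per unit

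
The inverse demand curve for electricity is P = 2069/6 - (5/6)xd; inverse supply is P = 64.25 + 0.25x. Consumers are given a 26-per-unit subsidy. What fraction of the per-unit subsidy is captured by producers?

Pre-subsidy: 2069/6 - (5/6)x = 64.25 + 0.25x gives x* = 259 and P* = 129.
With the rebate, buyers effectively pay Pb = Ps − 26, where Ps is the price sellers receive.
On the curves, Pb = 2069/6 - (5/6)x and Ps = 64.25 + 0.25x; the wedge Ps − Pb = 26 gives 64.25 + 0.25x − (2069/6 - (5/6)x) = 26, so x' = 283.
Then Pb = 2069/6 − (5/6)·283 = 109 and Ps = 64.25 + 0.25·283 = 135.
Buyers' price falls by P* − Pb = 129 − 109 = 20; sellers' price rises by Ps − P* = 135 − 129 = 6.
So producers capture 6/26 = 3/13 of each unit of subsidy.

Producer share = 3/13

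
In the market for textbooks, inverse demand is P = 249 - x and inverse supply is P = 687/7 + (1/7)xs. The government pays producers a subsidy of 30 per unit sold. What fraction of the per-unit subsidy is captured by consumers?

Consumer share = 0.875

Pre-subsidy: 249 - x = 687/7 + (1/7)x gives x* = 132 and P* = 117.
With the subsidy, sellers receive Ps = Pb + 30 for each unit, where Pb is the price buyers pay.
On the curves, Pb = 249 - x and Ps = 687/7 + (1/7)x; the wedge Ps − Pb = 30 gives 687/7 + (1/7)x − (249 - x) = 30, so x' = 158.25.
Then Pb = 249 − 1·158.25 = 90.75 and Ps = 687/7 + (1/7)·158.25 = 120.75.
Buyers' price falls by P* − Pb = 117 − 90.75 = 26.25; sellers' price rises by Ps − P* = 120.75 − 117 = 3.75.
So consumers capture 26.25/30 = 0.875 of each unit of subsidy.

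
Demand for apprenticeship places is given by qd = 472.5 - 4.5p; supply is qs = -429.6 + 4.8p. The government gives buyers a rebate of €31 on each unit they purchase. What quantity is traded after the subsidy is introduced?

Pre-subsidy: 472.5 - 4.5p = -429.6 + 4.8p gives p* = 97, q* = 36.
With the rebate, buyers effectively pay pb = ps − 31, where ps is the price sellers receive.
Demand in terms of ps becomes qd = 472.5 − 4.5(ps − 31) = 612 - 4.5ps. Setting this equal to supply: 612 - 4.5ps = -429.6 + 4.8ps, so ps = 112.
Buyers pay pb = 112 − 31 = 81; q' = -429.6 + 4.8·112 = 108.

q' = 108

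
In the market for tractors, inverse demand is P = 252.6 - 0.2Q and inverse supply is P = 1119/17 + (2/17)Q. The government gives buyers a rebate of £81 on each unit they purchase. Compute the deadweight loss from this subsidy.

Deadweight loss = £10327.5

Pre-subsidy: 252.6 - 0.2Q = 1119/17 + (2/17)Q gives Q* = 588 and P* = 135.
With the rebate, buyers effectively pay Pb = Ps − 81, where Ps is the price sellers receive.
On the curves, Pb = 252.6 - 0.2Q and Ps = 1119/17 + (2/17)Q; the wedge Ps − Pb = 81 gives 1119/17 + (2/17)Q − (252.6 - 0.2Q) = 81, so Q' = 843.
Then Pb = 252.6 − 0.2·843 = 84 and Ps = 1119/17 + (2/17)·843 = 165.
The subsidy expands output by 843 − 588 = 255 past the efficient level; on those units the gap between marginal cost and willingness to pay runs from 0 up to 81.
DWL = ½ × 81 × 255 = 10327.5.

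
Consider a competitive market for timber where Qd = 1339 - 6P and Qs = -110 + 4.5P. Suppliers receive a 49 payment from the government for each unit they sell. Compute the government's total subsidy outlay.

Pre-subsidy: 1339 - 6P = -110 + 4.5P gives P* = 138, Q* = 511.
With the subsidy, sellers receive Ps = Pb + 49 for each unit, where Pb is the price buyers pay.
Supply in terms of Pb becomes Qs = -110 + 4.5(Pb + 49) = 110.5 + 4.5Pb. Setting this equal to demand: 1339 - 6Pb = 110.5 + 4.5Pb, so Pb = 117.
Sellers receive Ps = 117 + 49 = 166; Q' = 1339 − 6·117 = 637.
Government outlay = subsidy × quantity = 49 × 637 = 31213.

Government cost = 31213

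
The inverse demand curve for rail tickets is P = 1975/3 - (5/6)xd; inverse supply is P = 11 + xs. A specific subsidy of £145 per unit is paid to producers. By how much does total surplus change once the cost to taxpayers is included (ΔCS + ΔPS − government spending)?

Net change in total surplus = -63075/11

Pre-subsidy: 1975/3 - (5/6)x = 11 + x gives x* = 3884/11 and P* = 4005/11.
With the subsidy, sellers receive Ps = Pb + 145 for each unit, where Pb is the price buyers pay.
On the curves, Pb = 1975/3 - (5/6)x and Ps = 11 + x; the wedge Ps − Pb = 145 gives 11 + x − (1975/3 - (5/6)x) = 145, so x' = 4754/11.
Then Pb = 1975/3 − (5/6)·(4754/11) = 3280/11 and Ps = 11 + 1·(4754/11) = 4875/11.
ΔCS = ½(3884/11 + 4754/11)(4005/11 − 3280/11) = 3131275/121; ΔPS = ½(3884/11 + 4754/11)(4875/11 − 4005/11) = 3757530/121.
Government spending = 145 × 4754/11 = 689330/11.
Net change = 3131275/121 + 3757530/121 − 689330/11 = -63075/11. The loss equals the DWL triangle ½·145·870/11.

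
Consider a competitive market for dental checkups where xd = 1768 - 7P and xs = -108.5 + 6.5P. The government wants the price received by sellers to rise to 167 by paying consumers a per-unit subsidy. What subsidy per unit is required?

At a seller price of 167, quantity supplied is -108.5 + 6.5·167 = 977.
Buyers absorb 977 only when they pay Pb with 1768 − 7·Pb = 977, i.e. Pb = 113.
s = Ps − Pb = 167 − 113 = 54.

Required subsidy s = 54 per unit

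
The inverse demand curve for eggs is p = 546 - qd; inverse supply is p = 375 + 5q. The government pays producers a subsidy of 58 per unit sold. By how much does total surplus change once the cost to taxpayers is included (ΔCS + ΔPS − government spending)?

Pre-subsidy: 546 - q = 375 + 5q gives q* = 28.5 and p* = 517.5.
With the subsidy, sellers receive ps = pb + 58 for each unit, where pb is the price buyers pay.
On the curves, pb = 546 - q and ps = 375 + 5q; the wedge ps − pb = 58 gives 375 + 5q − (546 - q) = 58, so q' = 229/6.
Then pb = 546 − 1·(229/6) = 3047/6 and ps = 375 + 5·(229/6) = 3395/6.
ΔCS = ½(28.5 + 229/6)(517.5 − 3047/6) = 2900/9; ΔPS = ½(28.5 + 229/6)(3395/6 − 517.5) = 14500/9.
Government spending = 58 × 229/6 = 6641/3.
Net change = 2900/9 + 14500/9 − 6641/3 = -841/3. The loss equals the DWL triangle ½·58·29/3.

Net change in total surplus = -841/3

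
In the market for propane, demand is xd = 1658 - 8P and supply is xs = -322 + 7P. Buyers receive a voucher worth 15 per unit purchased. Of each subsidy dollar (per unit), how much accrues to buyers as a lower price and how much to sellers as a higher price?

Buyers gain 7 per unit; sellers gain 8 per unit

Pre-subsidy: 1658 - 8P = -322 + 7P gives P* = 132, x* = 602.
With the rebate, buyers effectively pay Pb = Ps − 15, where Ps is the price sellers receive.
Demand in terms of Ps becomes xd = 1658 − 8(Ps − 15) = 1778 - 8Ps. Setting this equal to supply: 1778 - 8Ps = -322 + 7Ps, so Ps = 140.
Buyers pay Pb = 140 − 15 = 125; x' = -322 + 7·140 = 658.
Buyers' price falls by P* − Pb = 132 − 125 = 7; sellers' price rises by Ps − P* = 140 − 132 = 8.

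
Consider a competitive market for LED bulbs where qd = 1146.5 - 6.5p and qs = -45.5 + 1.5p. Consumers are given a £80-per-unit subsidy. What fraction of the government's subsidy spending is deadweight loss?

DWL / government spending = 195/1102

Pre-subsidy: 1146.5 - 6.5p = -45.5 + 1.5p gives p* = 149, q* = 178.
With the rebate, buyers effectively pay pb = ps − 80, where ps is the price sellers receive.
Demand in terms of ps becomes qd = 1146.5 − 6.5(ps − 80) = 1666.5 - 6.5ps. Setting this equal to supply: 1666.5 - 6.5ps = -45.5 + 1.5ps, so ps = 214.
Buyers pay pb = 214 − 80 = 134; q' = -45.5 + 1.5·214 = 275.5.
ΔCS = ½(178 + 275.5)(149 − 134) = 3401.25; ΔPS = ½(178 + 275.5)(214 − 149) = 14738.75.
Government spending = 80 × 275.5 = 22040.
DWL = ½ × 80 × (275.5 − 178) = 3900; fraction = 3900 / 22040 = 195/1102.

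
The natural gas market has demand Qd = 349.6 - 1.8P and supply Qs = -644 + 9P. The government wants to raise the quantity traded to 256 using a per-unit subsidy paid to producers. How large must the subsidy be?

Required subsidy s = 48 per unit

At Q = 256, invert demand for the buyer price: Pb = (349.6 − 256)/1.8 = 52; invert supply for the seller price: Ps = (256 − (-644))/9 = 100.
The subsidy must fill the gap: s = Ps − Pb = 100 − 52 = 48.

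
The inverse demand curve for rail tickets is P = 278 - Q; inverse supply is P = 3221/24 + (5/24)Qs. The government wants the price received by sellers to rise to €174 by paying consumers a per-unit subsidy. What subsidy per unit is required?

Required subsidy s = €87 per unit

At a seller price of 174, quantity supplied is -644.2 + 4.8·174 = 191.
Buyers absorb 191 only when they pay Pb = 278 − 1·191 = 87.
s = Ps − Pb = 174 − 87 = 87.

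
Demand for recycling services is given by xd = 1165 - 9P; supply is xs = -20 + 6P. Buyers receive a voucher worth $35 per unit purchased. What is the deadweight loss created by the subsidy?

Deadweight loss = $2205

Pre-subsidy: 1165 - 9P = -20 + 6P gives P* = 79, x* = 454.
With the rebate, buyers effectively pay Pb = Ps − 35, where Ps is the price sellers receive.
Demand in terms of Ps becomes xd = 1165 − 9(Ps − 35) = 1480 - 9Ps. Setting this equal to supply: 1480 - 9Ps = -20 + 6Ps, so Ps = 100.
Buyers pay Pb = 100 − 35 = 65; x' = -20 + 6·100 = 580.
The subsidy expands output by 580 − 454 = 126 past the efficient level; on those units the gap between marginal cost and willingness to pay runs from 0 up to 35.
DWL = ½ × 35 × 126 = 2205.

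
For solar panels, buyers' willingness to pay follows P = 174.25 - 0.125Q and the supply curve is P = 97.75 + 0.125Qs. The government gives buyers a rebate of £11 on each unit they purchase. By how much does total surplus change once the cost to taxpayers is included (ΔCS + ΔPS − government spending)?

Pre-subsidy: 174.25 - 0.125Q = 97.75 + 0.125Q gives Q* = 306 and P* = 136.
With the rebate, buyers effectively pay Pb = Ps − 11, where Ps is the price sellers receive.
On the curves, Pb = 174.25 - 0.125Q and Ps = 97.75 + 0.125Q; the wedge Ps − Pb = 11 gives 97.75 + 0.125Q − (174.25 - 0.125Q) = 11, so Q' = 350.
Then Pb = 174.25 − 0.125·350 = 130.5 and Ps = 97.75 + 0.125·350 = 141.5.
ΔCS = ½(306 + 350)(136 − 130.5) = 1804; ΔPS = ½(306 + 350)(141.5 − 136) = 1804.
Government spending = 11 × 350 = 3850.
Net change = 1804 + 1804 − 3850 = -242. The loss equals the DWL triangle ½·11·44.

Net change in total surplus = -£242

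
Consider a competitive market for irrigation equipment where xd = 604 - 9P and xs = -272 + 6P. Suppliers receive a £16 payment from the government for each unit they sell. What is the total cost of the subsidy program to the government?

Government cost = £2176

Pre-subsidy: 604 - 9P = -272 + 6P gives P* = 58.4, x* = 78.4.
With the subsidy, sellers receive Ps = Pb + 16 for each unit, where Pb is the price buyers pay.
Supply in terms of Pb becomes xs = -272 + 6(Pb + 16) = -176 + 6Pb. Setting this equal to demand: 604 - 9Pb = -176 + 6Pb, so Pb = 52.
Sellers receive Ps = 52 + 16 = 68; x' = 604 − 9·52 = 136.
Government outlay = subsidy × quantity = 16 × 136 = 2176.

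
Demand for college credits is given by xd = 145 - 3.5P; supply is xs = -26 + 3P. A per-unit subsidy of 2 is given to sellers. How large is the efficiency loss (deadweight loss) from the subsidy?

Pre-subsidy: 145 - 3.5P = -26 + 3P gives P* = 342/13, x* = 688/13.
With the subsidy, sellers receive Ps = Pb + 2 for each unit, where Pb is the price buyers pay.
Supply in terms of Pb becomes xs = -26 + 3(Pb + 2) = -20 + 3Pb. Setting this equal to demand: 145 - 3.5Pb = -20 + 3Pb, so Pb = 330/13.
Sellers receive Ps = 330/13 + 2 = 356/13; x' = 145 − 3.5·(330/13) = 730/13.
The subsidy expands output by 730/13 − 688/13 = 42/13 past the efficient level; on those units the gap between marginal cost and willingness to pay runs from 0 up to 2.
DWL = ½ × 2 × 42/13 = 42/13.

Deadweight loss = 42/13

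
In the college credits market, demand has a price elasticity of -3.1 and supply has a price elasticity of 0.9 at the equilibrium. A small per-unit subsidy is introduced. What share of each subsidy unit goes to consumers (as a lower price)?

Consumer share = 0.225

For a small subsidy around the equilibrium, the benefit split depends on the relative slopes, which at a point are proportional to the elasticities.
Buyer share = εs/(εs + |εd|) = 0.9/(0.9 + 3.1) = 0.225; seller share = |εd|/(εs + |εd|) = 0.775.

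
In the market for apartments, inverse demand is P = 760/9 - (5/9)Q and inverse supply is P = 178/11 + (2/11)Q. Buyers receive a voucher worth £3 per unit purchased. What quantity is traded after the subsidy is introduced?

Pre-subsidy: 760/9 - (5/9)Q = 178/11 + (2/11)Q gives Q* = 6758/73 and P* = 2410/73.
With the rebate, buyers effectively pay Pb = Ps − 3, where Ps is the price sellers receive.
On the curves, Pb = 760/9 - (5/9)Q and Ps = 178/11 + (2/11)Q; the wedge Ps − Pb = 3 gives 178/11 + (2/11)Q − (760/9 - (5/9)Q) = 3, so Q' = 7055/73.
Then Pb = 760/9 − (5/9)·(7055/73) = 2245/73 and Ps = 178/11 + (2/11)·(7055/73) = 2464/73.

Q' = 7055/73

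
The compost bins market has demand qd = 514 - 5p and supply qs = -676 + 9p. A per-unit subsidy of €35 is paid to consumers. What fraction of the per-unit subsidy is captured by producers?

Pre-subsidy: 514 - 5p = -676 + 9p gives p* = 85, q* = 89.
With the rebate, buyers effectively pay pb = ps − 35, where ps is the price sellers receive.
Demand in terms of ps becomes qd = 514 − 5(ps − 35) = 689 - 5ps. Setting this equal to supply: 689 - 5ps = -676 + 9ps, so ps = 97.5.
Buyers pay pb = 97.5 − 35 = 62.5; q' = -676 + 9·97.5 = 201.5.
Buyers' price falls by p* − pb = 85 − 62.5 = 22.5; sellers' price rises by ps − p* = 97.5 − 85 = 12.5.
So producers capture 12.5/35 = 5/14 of each unit of subsidy.

Producer share = 5/14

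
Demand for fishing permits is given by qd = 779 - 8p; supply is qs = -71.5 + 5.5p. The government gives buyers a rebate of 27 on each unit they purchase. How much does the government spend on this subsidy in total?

Government cost = 9801

Pre-subsidy: 779 - 8p = -71.5 + 5.5p gives p* = 63, q* = 275.
With the rebate, buyers effectively pay pb = ps − 27, where ps is the price sellers receive.
Demand in terms of ps becomes qd = 779 − 8(ps − 27) = 995 - 8ps. Setting this equal to supply: 995 - 8ps = -71.5 + 5.5ps, so ps = 79.
Buyers pay pb = 79 − 27 = 52; q' = -71.5 + 5.5·79 = 363.
Government outlay = subsidy × quantity = 27 × 363 = 9801.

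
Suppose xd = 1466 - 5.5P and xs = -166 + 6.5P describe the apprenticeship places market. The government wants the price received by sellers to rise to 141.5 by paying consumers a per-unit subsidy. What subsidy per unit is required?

At a seller price of 141.5, quantity supplied is -166 + 6.5·141.5 = 753.75.
Buyers absorb 753.75 only when they pay Pb with 1466 − 5.5·Pb = 753.75, i.e. Pb = 129.5.
s = Ps − Pb = 141.5 − 129.5 = 12.

Required subsidy s = 12 per unit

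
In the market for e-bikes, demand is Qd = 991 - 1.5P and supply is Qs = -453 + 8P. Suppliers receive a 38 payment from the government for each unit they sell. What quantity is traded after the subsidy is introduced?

Pre-subsidy: 991 - 1.5P = -453 + 8P gives P* = 152, Q* = 763.
With the subsidy, sellers receive Ps = Pb + 38 for each unit, where Pb is the price buyers pay.
Supply in terms of Pb becomes Qs = -453 + 8(Pb + 38) = -149 + 8Pb. Setting this equal to demand: 991 - 1.5Pb = -149 + 8Pb, so Pb = 120.
Sellers receive Ps = 120 + 38 = 158; Q' = 991 − 1.5·120 = 811.

Q' = 811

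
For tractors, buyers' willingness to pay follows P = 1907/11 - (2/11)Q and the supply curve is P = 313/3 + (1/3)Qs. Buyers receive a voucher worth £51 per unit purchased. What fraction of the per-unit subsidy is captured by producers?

Pre-subsidy: 1907/11 - (2/11)Q = 313/3 + (1/3)Q gives Q* = 134 and P* = 149.
With the rebate, buyers effectively pay Pb = Ps − 51, where Ps is the price sellers receive.
On the curves, Pb = 1907/11 - (2/11)Q and Ps = 313/3 + (1/3)Q; the wedge Ps − Pb = 51 gives 313/3 + (1/3)Q − (1907/11 - (2/11)Q) = 51, so Q' = 233.
Then Pb = 1907/11 − (2/11)·233 = 131 and Ps = 313/3 + (1/3)·233 = 182.
Buyers' price falls by P* − Pb = 149 − 131 = 18; sellers' price rises by Ps − P* = 182 − 149 = 33.
So producers capture 33/51 = 11/17 of each unit of subsidy.

Producer share = 11/17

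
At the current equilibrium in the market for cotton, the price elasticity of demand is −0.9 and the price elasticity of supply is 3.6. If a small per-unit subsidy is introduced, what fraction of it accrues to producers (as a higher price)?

For a small subsidy around the equilibrium, the benefit split depends on the relative slopes, which at a point are proportional to the elasticities.
Buyer share = εs/(εs + |εd|) = 3.6/(3.6 + 0.9) = 0.8; seller share = |εd|/(εs + |εd|) = 0.2.
So producers capture 0.2 of the subsidy.

Producer share = 0.2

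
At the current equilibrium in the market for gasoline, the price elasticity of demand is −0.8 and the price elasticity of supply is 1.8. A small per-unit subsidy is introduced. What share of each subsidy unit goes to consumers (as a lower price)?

For a small subsidy around the equilibrium, the benefit split depends on the relative slopes, which at a point are proportional to the elasticities.
Buyer share = εs/(εs + |εd|) = 1.8/(1.8 + 0.8) = 9/13; seller share = |εd|/(εs + |εd|) = 4/13.

Consumer share = 9/13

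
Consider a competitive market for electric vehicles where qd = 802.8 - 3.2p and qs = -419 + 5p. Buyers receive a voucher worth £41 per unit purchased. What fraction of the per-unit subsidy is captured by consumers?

Consumer share = 25/41

Pre-subsidy: 802.8 - 3.2p = -419 + 5p gives p* = 149, q* = 326.
With the rebate, buyers effectively pay pb = ps − 41, where ps is the price sellers receive.
Demand in terms of ps becomes qd = 802.8 − 3.2(ps − 41) = 934 - 3.2ps. Setting this equal to supply: 934 - 3.2ps = -419 + 5ps, so ps = 165.
Buyers pay pb = 165 − 41 = 124; q' = -419 + 5·165 = 406.
Buyers' price falls by p* − pb = 149 − 124 = 25; sellers' price rises by ps − p* = 165 − 149 = 16.
So consumers capture 25/41 = 25/41 of each unit of subsidy.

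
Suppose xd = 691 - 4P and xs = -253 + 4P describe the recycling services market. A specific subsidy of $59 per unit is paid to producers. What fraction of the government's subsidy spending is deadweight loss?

DWL / government spending = 59/337

Pre-subsidy: 691 - 4P = -253 + 4P gives P* = 118, x* = 219.
With the subsidy, sellers receive Ps = Pb + 59 for each unit, where Pb is the price buyers pay.
Supply in terms of Pb becomes xs = -253 + 4(Pb + 59) = -17 + 4Pb. Setting this equal to demand: 691 - 4Pb = -17 + 4Pb, so Pb = 88.5.
Sellers receive Ps = 88.5 + 59 = 147.5; x' = 691 − 4·88.5 = 337.
ΔCS = ½(219 + 337)(118 − 88.5) = 8201; ΔPS = ½(219 + 337)(147.5 − 118) = 8201.
Government spending = 59 × 337 = 19883.
DWL = ½ × 59 × (337 − 219) = 3481; fraction = 3481 / 19883 = 59/337.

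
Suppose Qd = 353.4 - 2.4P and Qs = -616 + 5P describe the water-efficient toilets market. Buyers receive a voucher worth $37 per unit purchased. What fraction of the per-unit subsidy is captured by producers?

Producer share = 12/37

Pre-subsidy: 353.4 - 2.4P = -616 + 5P gives P* = 131, Q* = 39.
With the rebate, buyers effectively pay Pb = Ps − 37, where Ps is the price sellers receive.
Demand in terms of Ps becomes Qd = 353.4 − 2.4(Ps − 37) = 442.2 - 2.4Ps. Setting this equal to supply: 442.2 - 2.4Ps = -616 + 5Ps, so Ps = 143.
Buyers pay Pb = 143 − 37 = 106; Q' = -616 + 5·143 = 99.
Buyers' price falls by P* − Pb = 131 − 106 = 25; sellers' price rises by Ps − P* = 143 − 131 = 12.
So producers capture 12/37 = 12/37 of each unit of subsidy.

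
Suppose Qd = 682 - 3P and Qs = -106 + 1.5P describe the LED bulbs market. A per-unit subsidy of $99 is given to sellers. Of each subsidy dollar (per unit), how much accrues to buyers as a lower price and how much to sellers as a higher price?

Pre-subsidy: 682 - 3P = -106 + 1.5P gives P* = 1576/9, Q* = 470/3.
With the subsidy, sellers receive Ps = Pb + 99 for each unit, where Pb is the price buyers pay.
Supply in terms of Pb becomes Qs = -106 + 1.5(Pb + 99) = 42.5 + 1.5Pb. Setting this equal to demand: 682 - 3Pb = 42.5 + 1.5Pb, so Pb = 1279/9.
Sellers receive Ps = 1279/9 + 99 = 2170/9; Q' = 682 − 3·(1279/9) = 767/3.
Buyers' price falls by P* − Pb = 1576/9 − 1279/9 = 33; sellers' price rises by Ps − P* = 2170/9 − 1576/9 = 66.

Buyers gain $33 per unit; sellers gain $66 per unit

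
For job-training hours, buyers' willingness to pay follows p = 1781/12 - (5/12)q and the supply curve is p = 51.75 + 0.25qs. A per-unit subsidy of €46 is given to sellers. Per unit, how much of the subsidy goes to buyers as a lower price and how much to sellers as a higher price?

Pre-subsidy: 1781/12 - (5/12)q = 51.75 + 0.25q gives q* = 145 and p* = 88.
With the subsidy, sellers receive ps = pb + 46 for each unit, where pb is the price buyers pay.
On the curves, pb = 1781/12 - (5/12)q and ps = 51.75 + 0.25q; the wedge ps − pb = 46 gives 51.75 + 0.25q − (1781/12 - (5/12)q) = 46, so q' = 214.
Then pb = 1781/12 − (5/12)·214 = 59.25 and ps = 51.75 + 0.25·214 = 105.25.
Buyers' price falls by p* − pb = 88 − 59.25 = 28.75; sellers' price rises by ps − p* = 105.25 − 88 = 17.25.

Buyers gain €28.75 per unit; sellers gain €17.25 per unit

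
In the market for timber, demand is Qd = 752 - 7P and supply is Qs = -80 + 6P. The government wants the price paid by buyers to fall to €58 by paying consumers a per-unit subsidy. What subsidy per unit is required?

At a buyer price of 58, quantity demanded is 752 − 7·58 = 346.
Sellers supply 346 only when they receive Ps with -80 + 6·Ps = 346, i.e. Ps = 71.
s = Ps − Pb = 71 − 58 = 13.

Required subsidy s = €13 per unit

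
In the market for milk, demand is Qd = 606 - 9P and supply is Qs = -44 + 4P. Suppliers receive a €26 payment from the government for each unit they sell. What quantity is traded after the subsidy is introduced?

Q' = 228

Pre-subsidy: 606 - 9P = -44 + 4P gives P* = 50, Q* = 156.
With the subsidy, sellers receive Ps = Pb + 26 for each unit, where Pb is the price buyers pay.
Supply in terms of Pb becomes Qs = -44 + 4(Pb + 26) = 60 + 4Pb. Setting this equal to demand: 606 - 9Pb = 60 + 4Pb, so Pb = 42.
Sellers receive Ps = 42 + 26 = 68; Q' = 606 − 9·42 = 228.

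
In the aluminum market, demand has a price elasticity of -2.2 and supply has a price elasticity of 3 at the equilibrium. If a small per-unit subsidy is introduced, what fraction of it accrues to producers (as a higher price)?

Producer share = 11/26

For a small subsidy around the equilibrium, the benefit split depends on the relative slopes, which at a point are proportional to the elasticities.
Buyer share = εs/(εs + |εd|) = 3/(3 + 2.2) = 15/26; seller share = |εd|/(εs + |εd|) = 11/26.
So producers capture 11/26 of the subsidy.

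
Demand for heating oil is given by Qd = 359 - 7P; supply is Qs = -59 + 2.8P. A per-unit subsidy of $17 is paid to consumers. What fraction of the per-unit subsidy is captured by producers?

Producer share = 5/7

Pre-subsidy: 359 - 7P = -59 + 2.8P gives P* = 2090/49, Q* = 423/7.
With the rebate, buyers effectively pay Pb = Ps − 17, where Ps is the price sellers receive.
Demand in terms of Ps becomes Qd = 359 − 7(Ps − 17) = 478 - 7Ps. Setting this equal to supply: 478 - 7Ps = -59 + 2.8Ps, so Ps = 2685/49.
Buyers pay Pb = 2685/49 − 17 = 1852/49; Q' = -59 + 2.8·(2685/49) = 661/7.
Buyers' price falls by P* − Pb = 2090/49 − 1852/49 = 34/7; sellers' price rises by Ps − P* = 2685/49 − 2090/49 = 85/7.
So producers capture (85/7)/17 = 5/7 of each unit of subsidy.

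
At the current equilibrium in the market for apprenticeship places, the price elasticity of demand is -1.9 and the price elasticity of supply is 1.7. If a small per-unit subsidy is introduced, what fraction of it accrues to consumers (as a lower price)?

For a small subsidy around the equilibrium, the benefit split depends on the relative slopes, which at a point are proportional to the elasticities.
Buyer share = εs/(εs + |εd|) = 1.7/(1.7 + 1.9) = 17/36; seller share = |εd|/(εs + |εd|) = 19/36.

Consumer share = 17/36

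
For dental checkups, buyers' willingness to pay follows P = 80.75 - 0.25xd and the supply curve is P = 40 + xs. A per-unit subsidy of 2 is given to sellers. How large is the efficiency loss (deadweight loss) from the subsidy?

Pre-subsidy: 80.75 - 0.25x = 40 + x gives x* = 32.6 and P* = 72.6.
With the subsidy, sellers receive Ps = Pb + 2 for each unit, where Pb is the price buyers pay.
On the curves, Pb = 80.75 - 0.25x and Ps = 40 + x; the wedge Ps − Pb = 2 gives 40 + x − (80.75 - 0.25x) = 2, so x' = 34.2.
Then Pb = 80.75 − 0.25·34.2 = 72.2 and Ps = 40 + 1·34.2 = 74.2.
The subsidy expands output by 34.2 − 32.6 = 1.6 past the efficient level; on those units the gap between marginal cost and willingness to pay runs from 0 up to 2.
DWL = ½ × 2 × 1.6 = 1.6.

Deadweight loss = 1.6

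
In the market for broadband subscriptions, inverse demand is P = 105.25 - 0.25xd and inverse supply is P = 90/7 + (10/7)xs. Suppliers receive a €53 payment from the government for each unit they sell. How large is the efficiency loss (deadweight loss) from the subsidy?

Pre-subsidy: 105.25 - 0.25x = 90/7 + (10/7)x gives x* = 2587/47 and P* = 4300/47.
With the subsidy, sellers receive Ps = Pb + 53 for each unit, where Pb is the price buyers pay.
On the curves, Pb = 105.25 - 0.25x and Ps = 90/7 + (10/7)x; the wedge Ps − Pb = 53 gives 90/7 + (10/7)x − (105.25 - 0.25x) = 53, so x' = 4071/47.
Then Pb = 105.25 − 0.25·(4071/47) = 3929/47 and Ps = 90/7 + (10/7)·(4071/47) = 6420/47.
The subsidy expands output by 4071/47 − 2587/47 = 1484/47 past the efficient level; on those units the gap between marginal cost and willingness to pay runs from 0 up to 53.
DWL = ½ × 53 × 1484/47 = 39326/47.

Deadweight loss = 39326/47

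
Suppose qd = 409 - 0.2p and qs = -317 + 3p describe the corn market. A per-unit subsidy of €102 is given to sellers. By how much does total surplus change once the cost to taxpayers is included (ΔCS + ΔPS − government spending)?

Net change in total surplus = -€975.375

Pre-subsidy: 409 - 0.2p = -317 + 3p gives p* = 226.875, q* = 363.625.
With the subsidy, sellers receive ps = pb + 102 for each unit, where pb is the price buyers pay.
Supply in terms of pb becomes qs = -317 + 3(pb + 102) = -11 + 3pb. Setting this equal to demand: 409 - 0.2pb = -11 + 3pb, so pb = 131.25.
Sellers receive ps = 131.25 + 102 = 233.25; q' = 409 − 0.2·131.25 = 382.75.
ΔCS = ½(363.625 + 382.75)(226.875 − 131.25) = 35686.0546875; ΔPS = ½(363.625 + 382.75)(233.25 − 226.875) = 2379.0703125.
Government spending = 102 × 382.75 = 39040.5.
Net change = 35686.0546875 + 2379.0703125 − 39040.5 = -975.375. The loss equals the DWL triangle ½·102·19.125.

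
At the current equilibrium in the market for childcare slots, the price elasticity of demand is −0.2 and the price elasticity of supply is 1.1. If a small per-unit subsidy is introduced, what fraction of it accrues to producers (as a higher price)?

Producer share = 2/13

For a small subsidy around the equilibrium, the benefit split depends on the relative slopes, which at a point are proportional to the elasticities.
Buyer share = εs/(εs + |εd|) = 1.1/(1.1 + 0.2) = 11/13; seller share = |εd|/(εs + |εd|) = 2/13.
So producers capture 2/13 of the subsidy.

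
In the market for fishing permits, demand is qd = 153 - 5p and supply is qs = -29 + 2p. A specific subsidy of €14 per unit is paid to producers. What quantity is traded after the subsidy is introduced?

q' = 43

Pre-subsidy: 153 - 5p = -29 + 2p gives p* = 26, q* = 23.
With the subsidy, sellers receive ps = pb + 14 for each unit, where pb is the price buyers pay.
Supply in terms of pb becomes qs = -29 + 2(pb + 14) = -1 + 2pb. Setting this equal to demand: 153 - 5pb = -1 + 2pb, so pb = 22.
Sellers receive ps = 22 + 14 = 36; q' = 153 − 5·22 = 43.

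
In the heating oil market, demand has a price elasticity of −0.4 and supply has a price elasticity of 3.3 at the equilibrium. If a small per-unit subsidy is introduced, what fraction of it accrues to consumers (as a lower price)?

Consumer share = 33/37

For a small subsidy around the equilibrium, the benefit split depends on the relative slopes, which at a point are proportional to the elasticities.
Buyer share = εs/(εs + |εd|) = 3.3/(3.3 + 0.4) = 33/37; seller share = |εd|/(εs + |εd|) = 4/37.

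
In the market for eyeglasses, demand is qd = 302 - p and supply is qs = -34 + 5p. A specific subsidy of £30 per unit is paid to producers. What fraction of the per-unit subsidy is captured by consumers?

Pre-subsidy: 302 - p = -34 + 5p gives p* = 56, q* = 246.
With the subsidy, sellers receive ps = pb + 30 for each unit, where pb is the price buyers pay.
Supply in terms of pb becomes qs = -34 + 5(pb + 30) = 116 + 5pb. Setting this equal to demand: 302 - pb = 116 + 5pb, so pb = 31.
Sellers receive ps = 31 + 30 = 61; q' = 302 − 1·31 = 271.
Buyers' price falls by p* − pb = 56 − 31 = 25; sellers' price rises by ps − p* = 61 − 56 = 5.
So consumers capture 25/30 = 5/6 of each unit of subsidy.

Consumer share = 5/6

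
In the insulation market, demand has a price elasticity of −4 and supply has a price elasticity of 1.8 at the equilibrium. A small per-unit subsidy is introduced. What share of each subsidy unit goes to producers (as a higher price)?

Producer share = 20/29

For a small subsidy around the equilibrium, the benefit split depends on the relative slopes, which at a point are proportional to the elasticities.
Buyer share = εs/(εs + |εd|) = 1.8/(1.8 + 4) = 9/29; seller share = |εd|/(εs + |εd|) = 20/29.
So producers capture 20/29 of the subsidy.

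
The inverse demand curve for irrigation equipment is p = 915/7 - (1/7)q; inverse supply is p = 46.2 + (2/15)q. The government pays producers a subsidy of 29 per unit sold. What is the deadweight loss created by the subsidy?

Deadweight loss = 1522.5

Pre-subsidy: 915/7 - (1/7)q = 46.2 + (2/15)q gives q* = 306 and p* = 87.
With the subsidy, sellers receive ps = pb + 29 for each unit, where pb is the price buyers pay.
On the curves, pb = 915/7 - (1/7)q and ps = 46.2 + (2/15)q; the wedge ps − pb = 29 gives 46.2 + (2/15)q − (915/7 - (1/7)q) = 29, so q' = 411.
Then pb = 915/7 − (1/7)·411 = 72 and ps = 46.2 + (2/15)·411 = 101.
The subsidy expands output by 411 − 306 = 105 past the efficient level; on those units the gap between marginal cost and willingness to pay runs from 0 up to 29.
DWL = ½ × 29 × 105 = 1522.5.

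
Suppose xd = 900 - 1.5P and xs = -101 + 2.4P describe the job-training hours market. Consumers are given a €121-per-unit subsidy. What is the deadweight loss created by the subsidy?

Deadweight loss = 87846/13

Pre-subsidy: 900 - 1.5P = -101 + 2.4P gives P* = 770/3, x* = 515.
With the rebate, buyers effectively pay Pb = Ps − 121, where Ps is the price sellers receive.
Demand in terms of Ps becomes xd = 900 − 1.5(Ps − 121) = 1081.5 - 1.5Ps. Setting this equal to supply: 1081.5 - 1.5Ps = -101 + 2.4Ps, so Ps = 11825/39.
Buyers pay Pb = 11825/39 − 121 = 7106/39; x' = -101 + 2.4·(11825/39) = 8147/13.
The subsidy expands output by 8147/13 − 515 = 1452/13 past the efficient level; on those units the gap between marginal cost and willingness to pay runs from 0 up to 121.
DWL = ½ × 121 × 1452/13 = 87846/13.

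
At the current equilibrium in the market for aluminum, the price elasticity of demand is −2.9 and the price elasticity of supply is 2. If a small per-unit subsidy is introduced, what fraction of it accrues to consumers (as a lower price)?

Consumer share = 20/49

For a small subsidy around the equilibrium, the benefit split depends on the relative slopes, which at a point are proportional to the elasticities.
Buyer share = εs/(εs + |εd|) = 2/(2 + 2.9) = 20/49; seller share = |εd|/(εs + |εd|) = 29/49.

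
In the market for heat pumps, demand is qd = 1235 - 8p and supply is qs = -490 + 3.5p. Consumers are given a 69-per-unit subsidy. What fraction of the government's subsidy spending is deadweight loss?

DWL / government spending = 12/29

Pre-subsidy: 1235 - 8p = -490 + 3.5p gives p* = 150, q* = 35.
With the rebate, buyers effectively pay pb = ps − 69, where ps is the price sellers receive.
Demand in terms of ps becomes qd = 1235 − 8(ps − 69) = 1787 - 8ps. Setting this equal to supply: 1787 - 8ps = -490 + 3.5ps, so ps = 198.
Buyers pay pb = 198 − 69 = 129; q' = -490 + 3.5·198 = 203.
ΔCS = ½(35 + 203)(150 − 129) = 2499; ΔPS = ½(35 + 203)(198 − 150) = 5712.
Government spending = 69 × 203 = 14007.
DWL = ½ × 69 × (203 − 35) = 5796; fraction = 5796 / 14007 = 12/29.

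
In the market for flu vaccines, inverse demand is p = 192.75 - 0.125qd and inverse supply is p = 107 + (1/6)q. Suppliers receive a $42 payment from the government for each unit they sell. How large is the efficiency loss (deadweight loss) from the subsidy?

Deadweight loss = $3024

Pre-subsidy: 192.75 - 0.125q = 107 + (1/6)q gives q* = 294 and p* = 156.
With the subsidy, sellers receive ps = pb + 42 for each unit, where pb is the price buyers pay.
On the curves, pb = 192.75 - 0.125q and ps = 107 + (1/6)q; the wedge ps − pb = 42 gives 107 + (1/6)q − (192.75 - 0.125q) = 42, so q' = 438.
Then pb = 192.75 − 0.125·438 = 138 and ps = 107 + (1/6)·438 = 180.
The subsidy expands output by 438 − 294 = 144 past the efficient level; on those units the gap between marginal cost and willingness to pay runs from 0 up to 42.
DWL = ½ × 42 × 144 = 3024.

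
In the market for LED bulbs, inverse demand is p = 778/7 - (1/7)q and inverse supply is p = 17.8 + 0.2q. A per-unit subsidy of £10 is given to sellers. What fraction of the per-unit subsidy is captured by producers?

Pre-subsidy: 778/7 - (1/7)q = 17.8 + 0.2q gives q* = 272.25 and p* = 72.25.
With the subsidy, sellers receive ps = pb + 10 for each unit, where pb is the price buyers pay.
On the curves, pb = 778/7 - (1/7)q and ps = 17.8 + 0.2q; the wedge ps − pb = 10 gives 17.8 + 0.2q − (778/7 - (1/7)q) = 10, so q' = 3617/12.
Then pb = 778/7 − (1/7)·(3617/12) = 817/12 and ps = 17.8 + 0.2·(3617/12) = 937/12.
Buyers' price falls by p* − pb = 72.25 − 817/12 = 25/6; sellers' price rises by ps − p* = 937/12 − 72.25 = 35/6.
So producers capture (35/6)/10 = 7/12 of each unit of subsidy.

Producer share = 7/12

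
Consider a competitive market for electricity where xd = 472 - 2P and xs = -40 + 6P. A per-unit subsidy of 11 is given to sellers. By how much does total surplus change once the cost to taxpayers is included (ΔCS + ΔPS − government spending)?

Pre-subsidy: 472 - 2P = -40 + 6P gives P* = 64, x* = 344.
With the subsidy, sellers receive Ps = Pb + 11 for each unit, where Pb is the price buyers pay.
Supply in terms of Pb becomes xs = -40 + 6(Pb + 11) = 26 + 6Pb. Setting this equal to demand: 472 - 2Pb = 26 + 6Pb, so Pb = 55.75.
Sellers receive Ps = 55.75 + 11 = 66.75; x' = 472 − 2·55.75 = 360.5.
ΔCS = ½(344 + 360.5)(64 − 55.75) = 2906.0625; ΔPS = ½(344 + 360.5)(66.75 − 64) = 968.6875.
Government spending = 11 × 360.5 = 3965.5.
Net change = 2906.0625 + 968.6875 − 3965.5 = -90.75. The loss equals the DWL triangle ½·11·16.5.

Net change in total surplus = -90.75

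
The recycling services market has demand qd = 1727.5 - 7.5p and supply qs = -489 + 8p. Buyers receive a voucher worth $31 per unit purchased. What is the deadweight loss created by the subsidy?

Pre-subsidy: 1727.5 - 7.5p = -489 + 8p gives p* = 143, q* = 655.
With the rebate, buyers effectively pay pb = ps − 31, where ps is the price sellers receive.
Demand in terms of ps becomes qd = 1727.5 − 7.5(ps − 31) = 1960 - 7.5ps. Setting this equal to supply: 1960 - 7.5ps = -489 + 8ps, so ps = 158.
Buyers pay pb = 158 − 31 = 127; q' = -489 + 8·158 = 775.
The subsidy expands output by 775 − 655 = 120 past the efficient level; on those units the gap between marginal cost and willingness to pay runs from 0 up to 31.
DWL = ½ × 31 × 120 = 1860.

Deadweight loss = $1860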